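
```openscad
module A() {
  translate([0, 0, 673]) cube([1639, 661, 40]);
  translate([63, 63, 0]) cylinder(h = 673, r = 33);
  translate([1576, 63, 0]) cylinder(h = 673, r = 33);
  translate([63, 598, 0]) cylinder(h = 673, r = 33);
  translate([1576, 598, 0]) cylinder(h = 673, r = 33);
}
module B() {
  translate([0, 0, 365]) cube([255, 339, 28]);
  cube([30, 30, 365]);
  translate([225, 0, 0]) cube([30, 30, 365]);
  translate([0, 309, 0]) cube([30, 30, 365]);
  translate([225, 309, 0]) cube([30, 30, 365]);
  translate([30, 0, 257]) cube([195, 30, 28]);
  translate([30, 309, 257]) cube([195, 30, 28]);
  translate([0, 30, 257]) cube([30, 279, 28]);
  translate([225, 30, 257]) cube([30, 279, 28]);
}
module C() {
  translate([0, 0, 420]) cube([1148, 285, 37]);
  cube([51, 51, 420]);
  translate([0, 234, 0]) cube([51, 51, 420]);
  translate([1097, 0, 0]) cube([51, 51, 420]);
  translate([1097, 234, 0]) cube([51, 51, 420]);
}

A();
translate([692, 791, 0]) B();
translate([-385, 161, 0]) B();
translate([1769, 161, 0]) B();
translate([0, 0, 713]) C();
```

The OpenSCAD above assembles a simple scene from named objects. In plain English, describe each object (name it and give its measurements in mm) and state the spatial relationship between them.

A is a rectangular dining table. The top is 1639×661×40 mm with its upper surface at z = 713 mm. It stands on four round legs of 66 mm diameter, each leg's bounding box inset 30 mm from the nearest pair of top edges, running from the floor to the underside of the top.

B is a simple wooden stool: a rectangular seat 255 mm (x) by 339 mm (y), 28 mm thick, top face at z = 393 mm, on four square legs, each 30×30 mm in cross-section. The legs rest on z = 0, each flush with a corner of the seat. Four stretchers, 30 mm wide and 28 mm tall, connect adjacent legs with their undersides at z = 257 mm, each running between the inner faces of the legs it joins and aligned with the legs' outer faces on the other axis.

C is a long wooden bench with a 1148 mm (x) × 285 mm (y) seat, 37 mm thick, its top surface 457 mm above the floor. Four 51 mm square legs at the seat corners, flush with the edges, run from z = 0 to the seat underside.

Three stools sit around the table at the +y, −x, +x sides. The bench is on top of the table.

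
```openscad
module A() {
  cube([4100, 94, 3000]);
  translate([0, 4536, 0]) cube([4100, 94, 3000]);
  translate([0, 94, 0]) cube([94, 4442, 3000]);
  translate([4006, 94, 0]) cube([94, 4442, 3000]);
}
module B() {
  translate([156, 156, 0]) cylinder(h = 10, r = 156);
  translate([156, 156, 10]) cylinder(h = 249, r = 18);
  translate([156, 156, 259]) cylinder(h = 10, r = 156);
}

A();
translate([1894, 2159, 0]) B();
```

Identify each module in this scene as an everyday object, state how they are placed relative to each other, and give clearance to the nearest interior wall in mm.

Clearances: x = 1800, y = 2065; minimum 1800 mm.

A is a house frame. B is a spool. The spool sits inside the house frame, centred. The clearance to the nearest interior wall is 1800 mm.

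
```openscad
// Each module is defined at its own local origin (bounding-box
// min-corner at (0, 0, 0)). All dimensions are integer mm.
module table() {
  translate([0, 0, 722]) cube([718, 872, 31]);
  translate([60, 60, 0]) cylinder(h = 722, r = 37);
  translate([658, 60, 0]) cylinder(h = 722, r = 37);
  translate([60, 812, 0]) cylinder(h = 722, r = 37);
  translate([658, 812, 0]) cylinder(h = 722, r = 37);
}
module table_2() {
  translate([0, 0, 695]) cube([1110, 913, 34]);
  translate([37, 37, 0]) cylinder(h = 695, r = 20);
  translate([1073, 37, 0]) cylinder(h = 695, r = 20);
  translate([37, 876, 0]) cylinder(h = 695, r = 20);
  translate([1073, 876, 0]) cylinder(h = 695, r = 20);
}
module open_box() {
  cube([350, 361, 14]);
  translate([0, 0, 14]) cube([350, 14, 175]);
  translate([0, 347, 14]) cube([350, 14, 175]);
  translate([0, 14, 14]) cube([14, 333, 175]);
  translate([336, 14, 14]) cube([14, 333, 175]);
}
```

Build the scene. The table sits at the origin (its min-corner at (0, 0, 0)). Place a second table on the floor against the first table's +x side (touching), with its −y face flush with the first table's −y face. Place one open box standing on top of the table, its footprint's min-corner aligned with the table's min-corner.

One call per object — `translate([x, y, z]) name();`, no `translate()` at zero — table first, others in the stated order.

table();
translate([718, 0, 0]) table_2();
translate([0, 0, 753]) open_box();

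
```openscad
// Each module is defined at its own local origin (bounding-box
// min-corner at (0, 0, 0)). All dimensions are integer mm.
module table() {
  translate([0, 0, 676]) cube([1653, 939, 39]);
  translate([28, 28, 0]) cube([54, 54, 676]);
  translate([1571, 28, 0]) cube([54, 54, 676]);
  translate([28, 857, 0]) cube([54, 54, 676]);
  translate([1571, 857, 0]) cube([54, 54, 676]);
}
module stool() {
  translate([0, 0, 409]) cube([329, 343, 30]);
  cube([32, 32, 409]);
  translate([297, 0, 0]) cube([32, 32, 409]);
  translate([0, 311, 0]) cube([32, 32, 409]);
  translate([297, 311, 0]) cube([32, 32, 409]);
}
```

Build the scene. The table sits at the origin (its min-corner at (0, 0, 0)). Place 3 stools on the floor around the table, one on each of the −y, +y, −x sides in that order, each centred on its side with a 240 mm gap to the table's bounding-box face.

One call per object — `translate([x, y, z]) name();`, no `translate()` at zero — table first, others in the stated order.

table();
translate([662, -583, 0]) stool();
translate([662, 1179, 0]) stool();
translate([-569, 298, 0]) stool();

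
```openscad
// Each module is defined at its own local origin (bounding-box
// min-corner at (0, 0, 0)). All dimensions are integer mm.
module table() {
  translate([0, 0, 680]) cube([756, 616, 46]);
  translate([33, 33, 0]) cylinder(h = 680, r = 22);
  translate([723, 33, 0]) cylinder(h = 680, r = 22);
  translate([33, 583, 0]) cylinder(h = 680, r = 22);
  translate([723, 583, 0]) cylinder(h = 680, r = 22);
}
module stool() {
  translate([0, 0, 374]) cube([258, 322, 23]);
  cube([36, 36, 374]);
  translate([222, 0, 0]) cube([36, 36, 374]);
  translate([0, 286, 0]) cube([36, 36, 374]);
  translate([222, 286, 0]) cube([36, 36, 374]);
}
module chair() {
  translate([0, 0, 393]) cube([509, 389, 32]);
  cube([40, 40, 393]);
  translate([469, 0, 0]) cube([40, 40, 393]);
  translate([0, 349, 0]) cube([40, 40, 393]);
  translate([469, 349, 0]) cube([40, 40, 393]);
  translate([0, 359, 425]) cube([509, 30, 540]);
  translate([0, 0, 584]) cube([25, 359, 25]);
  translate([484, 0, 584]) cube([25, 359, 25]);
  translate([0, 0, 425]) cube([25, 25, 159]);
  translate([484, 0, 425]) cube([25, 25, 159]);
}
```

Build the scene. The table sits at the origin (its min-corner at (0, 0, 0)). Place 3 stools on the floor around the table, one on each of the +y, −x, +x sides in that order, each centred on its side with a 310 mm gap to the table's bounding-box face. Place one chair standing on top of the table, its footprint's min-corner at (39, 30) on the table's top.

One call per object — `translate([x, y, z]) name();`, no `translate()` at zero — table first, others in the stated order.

table();
translate([249, 926, 0]) stool();
translate([-568, 147, 0]) stool();
translate([1066, 147, 0]) stool();
translate([39, 30, 726]) chair();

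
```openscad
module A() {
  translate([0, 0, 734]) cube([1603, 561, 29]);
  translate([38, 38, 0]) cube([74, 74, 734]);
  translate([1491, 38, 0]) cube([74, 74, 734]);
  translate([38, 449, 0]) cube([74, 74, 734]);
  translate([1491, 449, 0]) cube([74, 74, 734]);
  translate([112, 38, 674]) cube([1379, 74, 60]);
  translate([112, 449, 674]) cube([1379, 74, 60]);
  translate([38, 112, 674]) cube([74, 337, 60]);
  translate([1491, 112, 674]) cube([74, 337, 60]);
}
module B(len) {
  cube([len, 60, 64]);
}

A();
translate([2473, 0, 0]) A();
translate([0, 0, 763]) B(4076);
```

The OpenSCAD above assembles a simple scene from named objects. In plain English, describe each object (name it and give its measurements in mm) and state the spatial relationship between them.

A is a table with a 1603×561 mm rectangular top, 29 mm thick, top surface at z = 763 mm, supported by four 74×74 mm square legs, each inset 38 mm from the nearest pair of top edges, running from the floor. Four apron rails, 74 mm thick and 60 mm tall, run between adjacent legs with their top edges flush with the underside of the top and their outer faces flush with the legs' outer faces.

B is a rectangular beam 4076 mm long (x), 60 mm deep (y), 64 mm thick (z).

The beam spans the tops of two tables placed 870 mm apart, resting at z = 763 mm.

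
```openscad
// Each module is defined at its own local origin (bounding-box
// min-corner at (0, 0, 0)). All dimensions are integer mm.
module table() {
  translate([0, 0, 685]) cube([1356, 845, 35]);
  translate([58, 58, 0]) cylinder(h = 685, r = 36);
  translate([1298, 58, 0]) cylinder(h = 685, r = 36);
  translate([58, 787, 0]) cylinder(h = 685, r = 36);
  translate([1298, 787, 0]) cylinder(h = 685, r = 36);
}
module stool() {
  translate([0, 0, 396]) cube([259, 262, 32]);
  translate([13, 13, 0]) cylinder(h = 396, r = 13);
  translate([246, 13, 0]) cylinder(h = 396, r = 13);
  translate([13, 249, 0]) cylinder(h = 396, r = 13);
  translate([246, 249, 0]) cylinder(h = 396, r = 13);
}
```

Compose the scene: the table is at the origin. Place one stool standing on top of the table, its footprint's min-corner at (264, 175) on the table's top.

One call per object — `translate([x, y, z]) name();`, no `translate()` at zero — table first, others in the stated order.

table();
translate([264, 175, 720]) stool();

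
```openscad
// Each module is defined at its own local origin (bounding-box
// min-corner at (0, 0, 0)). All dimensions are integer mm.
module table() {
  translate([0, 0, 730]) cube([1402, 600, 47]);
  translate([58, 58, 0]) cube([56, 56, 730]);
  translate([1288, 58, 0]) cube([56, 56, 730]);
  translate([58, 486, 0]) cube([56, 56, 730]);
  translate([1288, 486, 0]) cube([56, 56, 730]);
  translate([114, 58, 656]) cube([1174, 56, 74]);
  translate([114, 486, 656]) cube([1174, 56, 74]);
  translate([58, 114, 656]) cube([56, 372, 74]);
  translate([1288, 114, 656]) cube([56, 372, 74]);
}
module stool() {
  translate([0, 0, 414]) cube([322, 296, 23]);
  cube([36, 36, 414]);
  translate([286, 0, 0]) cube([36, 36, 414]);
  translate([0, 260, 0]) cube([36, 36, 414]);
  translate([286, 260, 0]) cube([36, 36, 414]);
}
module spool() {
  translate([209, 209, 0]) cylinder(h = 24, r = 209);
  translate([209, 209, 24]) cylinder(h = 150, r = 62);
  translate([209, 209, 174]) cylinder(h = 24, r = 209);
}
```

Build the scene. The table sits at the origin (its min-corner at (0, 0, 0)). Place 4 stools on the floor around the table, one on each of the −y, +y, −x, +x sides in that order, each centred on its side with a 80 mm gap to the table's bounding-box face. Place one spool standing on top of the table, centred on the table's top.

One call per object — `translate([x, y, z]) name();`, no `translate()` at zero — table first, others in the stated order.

table();
translate([540, -376, 0]) stool();
translate([540, 680, 0]) stool();
translate([-402, 152, 0]) stool();
translate([1482, 152, 0]) stool();
translate([492, 91, 777]) spool();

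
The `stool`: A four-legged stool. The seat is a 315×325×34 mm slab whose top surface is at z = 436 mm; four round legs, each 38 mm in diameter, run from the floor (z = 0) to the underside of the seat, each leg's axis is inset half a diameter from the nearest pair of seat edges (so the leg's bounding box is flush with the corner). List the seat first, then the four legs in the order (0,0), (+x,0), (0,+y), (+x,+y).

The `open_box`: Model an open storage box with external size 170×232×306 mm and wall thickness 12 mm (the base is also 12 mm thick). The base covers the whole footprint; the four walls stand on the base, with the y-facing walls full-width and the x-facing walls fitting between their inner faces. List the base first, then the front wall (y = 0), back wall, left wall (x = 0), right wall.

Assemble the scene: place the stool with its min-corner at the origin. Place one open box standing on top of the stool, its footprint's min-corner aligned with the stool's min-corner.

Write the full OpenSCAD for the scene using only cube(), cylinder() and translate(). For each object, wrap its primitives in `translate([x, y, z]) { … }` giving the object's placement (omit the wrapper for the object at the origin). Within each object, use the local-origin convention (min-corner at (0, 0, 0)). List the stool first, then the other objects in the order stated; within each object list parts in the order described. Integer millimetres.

translate([0, 0, 402]) cube([315, 325, 34]);
translate([19, 19, 0]) cylinder(h = 402, r = 19);
translate([296, 19, 0]) cylinder(h = 402, r = 19);
translate([19, 306, 0]) cylinder(h = 402, r = 19);
translate([296, 306, 0]) cylinder(h = 402, r = 19);
translate([0, 0, 436]) {
  cube([170, 232, 12]);
  translate([0, 0, 12]) cube([170, 12, 294]);
  translate([0, 220, 12]) cube([170, 12, 294]);
  translate([0, 12, 12]) cube([12, 208, 294]);
  translate([158, 12, 12]) cube([12, 208, 294]);
}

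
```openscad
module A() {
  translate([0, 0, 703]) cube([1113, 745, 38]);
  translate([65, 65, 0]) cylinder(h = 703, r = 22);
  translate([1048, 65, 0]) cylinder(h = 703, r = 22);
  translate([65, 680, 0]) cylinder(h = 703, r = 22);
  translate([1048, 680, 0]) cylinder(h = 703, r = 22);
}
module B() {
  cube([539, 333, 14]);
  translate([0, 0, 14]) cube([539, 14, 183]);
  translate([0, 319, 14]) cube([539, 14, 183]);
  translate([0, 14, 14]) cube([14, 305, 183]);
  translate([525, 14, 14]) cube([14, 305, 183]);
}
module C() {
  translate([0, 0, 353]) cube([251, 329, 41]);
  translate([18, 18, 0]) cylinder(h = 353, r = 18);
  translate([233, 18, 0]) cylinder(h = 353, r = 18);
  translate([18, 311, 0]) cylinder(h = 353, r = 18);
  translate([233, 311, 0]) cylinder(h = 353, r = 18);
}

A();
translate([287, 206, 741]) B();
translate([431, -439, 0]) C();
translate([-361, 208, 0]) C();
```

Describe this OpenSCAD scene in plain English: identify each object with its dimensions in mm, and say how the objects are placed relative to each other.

A is a table: top 1113 mm (x) × 745 mm (y), 38 mm thick, upper face at z = 741 mm, on four round legs of 44 mm diameter, each leg's bounding box inset 43 mm from the nearest pair of top edges, running from z = 0 to the bottom of the top.

B is an open-topped rectangular box: outside dimensions 539×333×197 mm, with a uniform wall and base thickness of 14 mm. The base is a full 539×333 slab on the floor; four walls sit on top of the base. The front and back walls (the −y and +y sides) span the full width; the two side walls fit between them.

C is a four-legged stool. The seat is 251×329 mm, 41 mm thick, top at z = 394 mm. It stands on four round legs, each 36 mm in diameter, from z = 0 to the seat underside, each leg's axis is inset half a diameter from the nearest pair of seat edges (so the leg's bounding box is flush with the corner).

The open box is on top of the table, centred. Two stools sit around the table at the −y, −x sides.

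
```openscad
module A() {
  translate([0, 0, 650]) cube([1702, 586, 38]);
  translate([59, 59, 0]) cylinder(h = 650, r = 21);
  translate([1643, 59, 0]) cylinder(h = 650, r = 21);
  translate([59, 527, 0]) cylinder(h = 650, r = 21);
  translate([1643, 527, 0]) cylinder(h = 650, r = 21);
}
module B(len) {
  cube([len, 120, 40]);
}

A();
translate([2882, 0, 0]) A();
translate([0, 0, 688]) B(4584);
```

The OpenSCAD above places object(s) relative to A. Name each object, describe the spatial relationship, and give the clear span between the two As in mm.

Second table starts at x = 2882; first ends at x = 1702; clear span = 2882 − 1702 = 1180 mm.

A is a table. B is a beam. A beam spans the tops of two tables. The clear span between the two tables is 1180 mm.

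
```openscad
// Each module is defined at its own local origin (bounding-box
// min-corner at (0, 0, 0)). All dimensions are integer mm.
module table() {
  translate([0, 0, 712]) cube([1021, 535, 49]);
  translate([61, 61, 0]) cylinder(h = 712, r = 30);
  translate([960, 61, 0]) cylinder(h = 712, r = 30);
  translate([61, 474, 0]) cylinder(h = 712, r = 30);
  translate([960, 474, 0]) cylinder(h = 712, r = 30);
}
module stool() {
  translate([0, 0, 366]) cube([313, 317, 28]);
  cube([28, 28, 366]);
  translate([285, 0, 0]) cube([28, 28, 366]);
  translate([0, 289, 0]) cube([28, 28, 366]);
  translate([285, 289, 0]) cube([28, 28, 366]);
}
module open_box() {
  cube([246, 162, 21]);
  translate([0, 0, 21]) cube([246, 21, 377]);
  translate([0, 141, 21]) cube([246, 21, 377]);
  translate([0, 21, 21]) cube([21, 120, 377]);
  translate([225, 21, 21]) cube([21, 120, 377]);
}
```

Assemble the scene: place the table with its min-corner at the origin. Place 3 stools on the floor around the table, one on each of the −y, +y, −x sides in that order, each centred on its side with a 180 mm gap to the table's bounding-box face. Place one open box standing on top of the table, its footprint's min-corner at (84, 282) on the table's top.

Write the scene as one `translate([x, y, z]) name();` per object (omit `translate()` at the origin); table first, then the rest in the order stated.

table();
translate([354, -497, 0]) stool();
translate([354, 715, 0]) stool();
translate([-493, 109, 0]) stool();
translate([84, 282, 761]) open_box();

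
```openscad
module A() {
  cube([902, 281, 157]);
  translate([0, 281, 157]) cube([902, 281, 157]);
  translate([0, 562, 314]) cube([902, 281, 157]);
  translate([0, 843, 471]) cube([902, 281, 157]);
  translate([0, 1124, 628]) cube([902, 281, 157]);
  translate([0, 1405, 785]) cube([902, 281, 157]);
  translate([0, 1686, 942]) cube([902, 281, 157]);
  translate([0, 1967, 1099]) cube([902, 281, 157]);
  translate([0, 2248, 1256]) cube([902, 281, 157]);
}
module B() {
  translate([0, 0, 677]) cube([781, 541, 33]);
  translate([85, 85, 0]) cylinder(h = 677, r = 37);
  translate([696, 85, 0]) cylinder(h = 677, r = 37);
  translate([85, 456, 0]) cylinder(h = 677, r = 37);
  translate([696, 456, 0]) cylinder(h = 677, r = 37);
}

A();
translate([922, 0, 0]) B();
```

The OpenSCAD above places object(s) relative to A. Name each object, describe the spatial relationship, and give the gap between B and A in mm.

The table's nearest face is 20 mm from the staircase's +x face.

A is a staircase. B is a table. The table is on the floor beside the staircase on its +x side. The gap between the table and the staircase is 20 mm.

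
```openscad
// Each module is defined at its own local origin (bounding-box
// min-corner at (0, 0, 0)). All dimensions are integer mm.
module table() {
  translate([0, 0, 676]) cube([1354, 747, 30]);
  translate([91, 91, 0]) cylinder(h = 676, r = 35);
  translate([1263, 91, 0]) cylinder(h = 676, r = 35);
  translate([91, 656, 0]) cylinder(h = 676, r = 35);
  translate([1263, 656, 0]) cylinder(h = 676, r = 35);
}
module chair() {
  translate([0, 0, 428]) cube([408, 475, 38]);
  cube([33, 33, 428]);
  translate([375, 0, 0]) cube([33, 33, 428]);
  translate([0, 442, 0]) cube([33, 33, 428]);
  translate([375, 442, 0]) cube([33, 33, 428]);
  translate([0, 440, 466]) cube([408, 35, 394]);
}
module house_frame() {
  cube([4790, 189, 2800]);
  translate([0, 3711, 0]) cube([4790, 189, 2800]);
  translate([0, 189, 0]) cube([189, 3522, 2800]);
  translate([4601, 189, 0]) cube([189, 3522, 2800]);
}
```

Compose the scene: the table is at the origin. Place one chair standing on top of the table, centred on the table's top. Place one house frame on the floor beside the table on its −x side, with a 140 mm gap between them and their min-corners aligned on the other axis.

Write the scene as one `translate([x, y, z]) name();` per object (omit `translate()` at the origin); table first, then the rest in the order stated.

table();
translate([473, 136, 706]) chair();
translate([-4930, 0, 0]) house_frame();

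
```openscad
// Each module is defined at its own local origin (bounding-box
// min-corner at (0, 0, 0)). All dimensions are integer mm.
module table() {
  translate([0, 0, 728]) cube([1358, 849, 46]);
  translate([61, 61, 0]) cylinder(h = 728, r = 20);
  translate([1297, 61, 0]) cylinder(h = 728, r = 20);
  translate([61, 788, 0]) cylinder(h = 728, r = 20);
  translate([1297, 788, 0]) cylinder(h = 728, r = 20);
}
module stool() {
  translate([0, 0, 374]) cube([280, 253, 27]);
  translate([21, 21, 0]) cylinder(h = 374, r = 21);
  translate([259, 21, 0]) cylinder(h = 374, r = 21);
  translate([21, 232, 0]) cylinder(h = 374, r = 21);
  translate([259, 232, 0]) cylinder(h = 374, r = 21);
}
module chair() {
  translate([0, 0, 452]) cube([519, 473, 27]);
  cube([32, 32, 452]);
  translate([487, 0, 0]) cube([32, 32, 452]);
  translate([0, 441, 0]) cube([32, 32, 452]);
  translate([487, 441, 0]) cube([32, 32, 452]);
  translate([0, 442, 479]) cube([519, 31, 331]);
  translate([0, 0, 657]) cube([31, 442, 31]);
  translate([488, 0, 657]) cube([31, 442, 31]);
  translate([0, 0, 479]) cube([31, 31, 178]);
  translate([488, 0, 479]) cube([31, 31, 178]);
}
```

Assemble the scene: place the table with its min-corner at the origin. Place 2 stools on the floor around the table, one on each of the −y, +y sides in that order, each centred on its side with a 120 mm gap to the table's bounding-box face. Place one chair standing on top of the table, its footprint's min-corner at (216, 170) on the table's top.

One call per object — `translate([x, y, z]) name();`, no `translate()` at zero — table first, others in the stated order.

table();
translate([539, -373, 0]) stool();
translate([539, 969, 0]) stool();
translate([216, 170, 774]) chair();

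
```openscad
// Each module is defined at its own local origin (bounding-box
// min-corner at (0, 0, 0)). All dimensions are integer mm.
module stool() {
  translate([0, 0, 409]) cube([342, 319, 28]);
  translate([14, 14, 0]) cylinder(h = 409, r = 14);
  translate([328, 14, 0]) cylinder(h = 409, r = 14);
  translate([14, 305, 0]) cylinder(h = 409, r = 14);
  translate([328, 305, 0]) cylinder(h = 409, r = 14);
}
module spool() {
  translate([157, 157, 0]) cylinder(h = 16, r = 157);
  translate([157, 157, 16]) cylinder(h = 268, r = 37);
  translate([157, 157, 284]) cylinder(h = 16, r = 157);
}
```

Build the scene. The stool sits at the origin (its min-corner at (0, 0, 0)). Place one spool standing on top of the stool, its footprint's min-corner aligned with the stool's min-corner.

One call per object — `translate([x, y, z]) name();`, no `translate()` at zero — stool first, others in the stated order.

stool();
translate([0, 0, 437]) spool();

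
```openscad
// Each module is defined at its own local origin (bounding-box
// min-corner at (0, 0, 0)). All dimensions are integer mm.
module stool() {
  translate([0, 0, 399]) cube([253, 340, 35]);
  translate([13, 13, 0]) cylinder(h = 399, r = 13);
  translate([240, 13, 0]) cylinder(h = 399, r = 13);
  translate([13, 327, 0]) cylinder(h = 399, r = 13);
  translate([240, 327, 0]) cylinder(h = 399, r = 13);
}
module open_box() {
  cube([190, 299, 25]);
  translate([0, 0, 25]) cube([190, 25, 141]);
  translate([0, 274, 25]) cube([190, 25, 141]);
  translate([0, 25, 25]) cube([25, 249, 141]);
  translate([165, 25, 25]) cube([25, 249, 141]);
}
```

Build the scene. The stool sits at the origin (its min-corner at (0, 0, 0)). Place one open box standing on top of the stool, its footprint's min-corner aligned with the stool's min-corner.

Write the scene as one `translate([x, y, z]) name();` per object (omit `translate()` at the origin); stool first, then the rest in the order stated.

stool();
translate([0, 0, 434]) open_box();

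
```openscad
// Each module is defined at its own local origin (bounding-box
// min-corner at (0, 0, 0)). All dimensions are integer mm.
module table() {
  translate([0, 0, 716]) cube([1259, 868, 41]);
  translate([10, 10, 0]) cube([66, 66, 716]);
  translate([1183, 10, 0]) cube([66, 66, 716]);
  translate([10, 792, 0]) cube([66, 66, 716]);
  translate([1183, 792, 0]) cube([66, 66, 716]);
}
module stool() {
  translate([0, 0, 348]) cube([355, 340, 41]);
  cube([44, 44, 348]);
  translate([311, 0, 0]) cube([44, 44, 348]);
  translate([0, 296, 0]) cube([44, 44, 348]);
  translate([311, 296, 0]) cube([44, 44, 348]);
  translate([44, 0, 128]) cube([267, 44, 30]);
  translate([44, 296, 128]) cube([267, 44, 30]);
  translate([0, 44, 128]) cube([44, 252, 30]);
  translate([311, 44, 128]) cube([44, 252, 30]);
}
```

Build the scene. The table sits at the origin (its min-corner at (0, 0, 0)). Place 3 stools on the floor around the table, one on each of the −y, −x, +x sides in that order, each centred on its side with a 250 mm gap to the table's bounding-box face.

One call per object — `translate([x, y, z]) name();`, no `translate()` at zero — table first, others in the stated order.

table();
translate([452, -590, 0]) stool();
translate([-605, 264, 0]) stool();
translate([1509, 264, 0]) stool();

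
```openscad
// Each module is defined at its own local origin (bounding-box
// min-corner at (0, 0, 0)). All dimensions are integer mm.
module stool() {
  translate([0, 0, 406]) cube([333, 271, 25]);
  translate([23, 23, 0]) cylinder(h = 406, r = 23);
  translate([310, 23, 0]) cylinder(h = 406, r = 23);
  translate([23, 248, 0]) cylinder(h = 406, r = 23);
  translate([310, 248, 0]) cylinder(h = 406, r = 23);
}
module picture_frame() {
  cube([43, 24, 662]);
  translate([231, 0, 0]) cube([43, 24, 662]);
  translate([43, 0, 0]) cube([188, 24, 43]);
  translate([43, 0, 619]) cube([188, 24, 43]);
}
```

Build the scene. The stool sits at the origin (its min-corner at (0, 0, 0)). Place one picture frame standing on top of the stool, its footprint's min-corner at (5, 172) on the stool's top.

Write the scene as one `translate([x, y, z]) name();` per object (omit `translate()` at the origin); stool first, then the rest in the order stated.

stool();
translate([5, 172, 431]) picture_frame();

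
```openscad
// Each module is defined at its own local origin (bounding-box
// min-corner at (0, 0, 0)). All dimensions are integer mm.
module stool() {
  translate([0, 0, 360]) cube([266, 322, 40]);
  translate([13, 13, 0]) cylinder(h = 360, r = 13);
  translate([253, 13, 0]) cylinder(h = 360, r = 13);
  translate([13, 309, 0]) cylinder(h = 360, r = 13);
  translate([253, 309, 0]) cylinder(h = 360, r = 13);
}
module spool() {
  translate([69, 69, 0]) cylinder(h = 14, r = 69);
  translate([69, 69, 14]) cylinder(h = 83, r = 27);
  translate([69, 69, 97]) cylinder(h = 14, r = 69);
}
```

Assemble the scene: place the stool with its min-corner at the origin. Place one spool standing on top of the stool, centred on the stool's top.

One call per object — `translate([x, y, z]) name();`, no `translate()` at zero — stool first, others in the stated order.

stool();
translate([64, 92, 400]) spool();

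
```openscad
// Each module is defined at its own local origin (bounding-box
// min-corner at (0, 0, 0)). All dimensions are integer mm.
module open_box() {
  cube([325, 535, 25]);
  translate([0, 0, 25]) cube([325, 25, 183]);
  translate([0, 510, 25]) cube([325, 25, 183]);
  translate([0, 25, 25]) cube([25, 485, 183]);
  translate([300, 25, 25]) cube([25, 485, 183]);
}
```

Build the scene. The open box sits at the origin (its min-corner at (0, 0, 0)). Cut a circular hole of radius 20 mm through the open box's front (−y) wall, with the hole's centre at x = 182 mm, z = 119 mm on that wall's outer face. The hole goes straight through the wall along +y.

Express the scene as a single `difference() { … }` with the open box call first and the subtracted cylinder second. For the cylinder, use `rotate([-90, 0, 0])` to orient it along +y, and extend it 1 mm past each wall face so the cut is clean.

difference() {
  open_box();
  translate([182, -1, 119]) rotate([-90, 0, 0]) cylinder(h = 27, r = 20);
}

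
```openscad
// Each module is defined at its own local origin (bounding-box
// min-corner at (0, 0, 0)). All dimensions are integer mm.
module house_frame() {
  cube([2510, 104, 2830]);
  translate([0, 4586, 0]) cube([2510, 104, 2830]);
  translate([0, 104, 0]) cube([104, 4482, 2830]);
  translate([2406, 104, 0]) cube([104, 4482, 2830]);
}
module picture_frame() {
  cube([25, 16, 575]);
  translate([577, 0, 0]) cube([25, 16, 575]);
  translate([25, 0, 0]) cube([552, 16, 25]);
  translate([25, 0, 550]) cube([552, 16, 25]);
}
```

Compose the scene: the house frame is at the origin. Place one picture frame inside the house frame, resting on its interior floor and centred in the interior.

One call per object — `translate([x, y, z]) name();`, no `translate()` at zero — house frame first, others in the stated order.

house_frame();
translate([954, 2337, 0]) picture_frame();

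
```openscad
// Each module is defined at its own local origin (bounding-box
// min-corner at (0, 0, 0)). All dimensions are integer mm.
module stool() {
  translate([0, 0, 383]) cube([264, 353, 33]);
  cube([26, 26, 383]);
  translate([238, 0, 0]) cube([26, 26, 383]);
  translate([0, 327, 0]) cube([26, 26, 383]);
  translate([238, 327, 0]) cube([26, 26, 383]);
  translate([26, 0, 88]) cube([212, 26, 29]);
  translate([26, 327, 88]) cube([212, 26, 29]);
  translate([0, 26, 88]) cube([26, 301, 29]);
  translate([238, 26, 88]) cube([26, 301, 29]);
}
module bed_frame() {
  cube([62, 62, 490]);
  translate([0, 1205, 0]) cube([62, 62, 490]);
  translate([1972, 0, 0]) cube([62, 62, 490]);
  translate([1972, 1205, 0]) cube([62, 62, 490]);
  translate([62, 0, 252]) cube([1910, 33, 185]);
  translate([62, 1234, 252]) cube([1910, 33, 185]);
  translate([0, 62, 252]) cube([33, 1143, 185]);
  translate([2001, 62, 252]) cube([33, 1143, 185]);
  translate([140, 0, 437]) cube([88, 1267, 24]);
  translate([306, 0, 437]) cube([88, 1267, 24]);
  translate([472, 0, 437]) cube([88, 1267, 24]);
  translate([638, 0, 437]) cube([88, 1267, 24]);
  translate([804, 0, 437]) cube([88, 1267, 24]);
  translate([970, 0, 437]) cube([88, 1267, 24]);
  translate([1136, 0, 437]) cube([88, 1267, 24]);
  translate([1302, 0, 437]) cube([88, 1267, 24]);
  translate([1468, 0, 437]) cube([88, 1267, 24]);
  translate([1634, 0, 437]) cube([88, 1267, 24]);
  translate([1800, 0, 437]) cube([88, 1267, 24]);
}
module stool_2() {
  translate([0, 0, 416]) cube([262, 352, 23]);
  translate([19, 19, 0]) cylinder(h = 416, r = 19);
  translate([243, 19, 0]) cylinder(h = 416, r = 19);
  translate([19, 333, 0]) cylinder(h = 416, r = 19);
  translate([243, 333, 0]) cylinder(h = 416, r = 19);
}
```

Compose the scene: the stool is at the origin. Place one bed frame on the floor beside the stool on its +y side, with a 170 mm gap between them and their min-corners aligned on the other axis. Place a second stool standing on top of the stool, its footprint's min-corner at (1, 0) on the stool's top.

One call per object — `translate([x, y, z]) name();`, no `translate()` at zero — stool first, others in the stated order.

stool();
translate([0, 523, 0]) bed_frame();
translate([1, 0, 416]) stool_2();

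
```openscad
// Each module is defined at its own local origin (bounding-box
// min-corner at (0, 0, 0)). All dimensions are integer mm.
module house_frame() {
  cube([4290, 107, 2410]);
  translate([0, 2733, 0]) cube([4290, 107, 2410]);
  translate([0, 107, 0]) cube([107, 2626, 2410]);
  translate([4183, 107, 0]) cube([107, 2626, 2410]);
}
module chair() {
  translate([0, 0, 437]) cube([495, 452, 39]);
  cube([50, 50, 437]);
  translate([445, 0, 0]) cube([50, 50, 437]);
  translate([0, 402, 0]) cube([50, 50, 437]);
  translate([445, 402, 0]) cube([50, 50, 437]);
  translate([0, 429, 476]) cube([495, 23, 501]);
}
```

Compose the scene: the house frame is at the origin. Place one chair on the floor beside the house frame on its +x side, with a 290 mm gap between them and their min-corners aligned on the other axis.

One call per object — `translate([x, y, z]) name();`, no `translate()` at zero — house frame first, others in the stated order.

house_frame();
translate([4580, 0, 0]) chair();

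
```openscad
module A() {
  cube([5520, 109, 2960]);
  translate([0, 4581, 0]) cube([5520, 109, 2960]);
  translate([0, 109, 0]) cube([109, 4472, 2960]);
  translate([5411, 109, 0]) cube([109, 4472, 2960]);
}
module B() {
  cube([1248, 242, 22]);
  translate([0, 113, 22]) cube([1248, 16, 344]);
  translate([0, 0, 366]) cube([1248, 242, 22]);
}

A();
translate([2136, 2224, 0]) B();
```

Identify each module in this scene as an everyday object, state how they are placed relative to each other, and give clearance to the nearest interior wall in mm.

Clearances: x = 2027, y = 2115; minimum 2027 mm.

A is a house frame. B is an I-beam. The I-beam sits inside the house frame, centred. The clearance to the nearest interior wall is 2027 mm.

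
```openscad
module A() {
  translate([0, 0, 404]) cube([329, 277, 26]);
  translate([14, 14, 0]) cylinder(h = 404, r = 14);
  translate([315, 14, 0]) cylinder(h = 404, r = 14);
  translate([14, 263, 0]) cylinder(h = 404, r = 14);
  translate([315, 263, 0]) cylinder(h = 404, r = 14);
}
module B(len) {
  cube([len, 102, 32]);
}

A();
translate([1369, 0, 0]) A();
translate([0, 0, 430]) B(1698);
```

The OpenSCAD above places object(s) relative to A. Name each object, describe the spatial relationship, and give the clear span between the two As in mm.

A is a stool. B is a beam. A beam spans the tops of two stools. The clear span between the two stools is 1040 mm.

Second stool starts at x = 1369; first ends at x = 329; clear span = 1369 − 329 = 1040 mm.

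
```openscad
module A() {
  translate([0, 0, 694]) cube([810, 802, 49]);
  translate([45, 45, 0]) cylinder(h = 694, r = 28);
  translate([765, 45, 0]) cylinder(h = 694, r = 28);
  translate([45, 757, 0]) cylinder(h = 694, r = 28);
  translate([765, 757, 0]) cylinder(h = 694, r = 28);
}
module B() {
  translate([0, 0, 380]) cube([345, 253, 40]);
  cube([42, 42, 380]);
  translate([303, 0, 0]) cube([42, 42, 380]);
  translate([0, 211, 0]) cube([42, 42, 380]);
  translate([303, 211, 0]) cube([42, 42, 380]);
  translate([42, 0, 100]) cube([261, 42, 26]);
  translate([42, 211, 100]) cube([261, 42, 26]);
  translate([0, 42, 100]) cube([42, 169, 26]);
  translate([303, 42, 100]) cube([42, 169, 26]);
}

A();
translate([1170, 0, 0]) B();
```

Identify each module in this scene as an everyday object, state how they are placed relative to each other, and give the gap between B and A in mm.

The stool's nearest face is 360 mm from the table's +x face.

A is a table. B is a stool. The stool is on the floor beside the table on its +x side. The gap between the stool and the table is 360 mm.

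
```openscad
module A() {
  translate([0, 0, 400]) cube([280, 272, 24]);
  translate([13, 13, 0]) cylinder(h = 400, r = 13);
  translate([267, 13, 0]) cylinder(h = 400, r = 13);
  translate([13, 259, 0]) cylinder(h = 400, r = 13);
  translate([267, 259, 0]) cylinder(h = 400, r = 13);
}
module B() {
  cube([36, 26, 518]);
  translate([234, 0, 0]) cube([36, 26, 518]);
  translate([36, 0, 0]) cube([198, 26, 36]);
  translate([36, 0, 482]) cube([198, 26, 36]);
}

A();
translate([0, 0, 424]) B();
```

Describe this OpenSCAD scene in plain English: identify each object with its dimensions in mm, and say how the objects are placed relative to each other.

A is a four-legged stool. The seat is 280×272 mm, 24 mm thick, top at z = 424 mm. It stands on four round legs, each 26 mm in diameter, from z = 0 to the seat underside, each leg's axis is inset half a diameter from the nearest pair of seat edges (so the leg's bounding box is flush with the corner).

B is a rectangular picture frame lying in the x–z plane (depth along y). The opening is 198 mm wide (x) by 446 mm tall (z), surrounded by a border 36 mm wide on all four sides. The frame is 26 mm deep and is made of two full-height vertical stiles with two horizontal rails fitted between them.

The picture frame is on top of the stool.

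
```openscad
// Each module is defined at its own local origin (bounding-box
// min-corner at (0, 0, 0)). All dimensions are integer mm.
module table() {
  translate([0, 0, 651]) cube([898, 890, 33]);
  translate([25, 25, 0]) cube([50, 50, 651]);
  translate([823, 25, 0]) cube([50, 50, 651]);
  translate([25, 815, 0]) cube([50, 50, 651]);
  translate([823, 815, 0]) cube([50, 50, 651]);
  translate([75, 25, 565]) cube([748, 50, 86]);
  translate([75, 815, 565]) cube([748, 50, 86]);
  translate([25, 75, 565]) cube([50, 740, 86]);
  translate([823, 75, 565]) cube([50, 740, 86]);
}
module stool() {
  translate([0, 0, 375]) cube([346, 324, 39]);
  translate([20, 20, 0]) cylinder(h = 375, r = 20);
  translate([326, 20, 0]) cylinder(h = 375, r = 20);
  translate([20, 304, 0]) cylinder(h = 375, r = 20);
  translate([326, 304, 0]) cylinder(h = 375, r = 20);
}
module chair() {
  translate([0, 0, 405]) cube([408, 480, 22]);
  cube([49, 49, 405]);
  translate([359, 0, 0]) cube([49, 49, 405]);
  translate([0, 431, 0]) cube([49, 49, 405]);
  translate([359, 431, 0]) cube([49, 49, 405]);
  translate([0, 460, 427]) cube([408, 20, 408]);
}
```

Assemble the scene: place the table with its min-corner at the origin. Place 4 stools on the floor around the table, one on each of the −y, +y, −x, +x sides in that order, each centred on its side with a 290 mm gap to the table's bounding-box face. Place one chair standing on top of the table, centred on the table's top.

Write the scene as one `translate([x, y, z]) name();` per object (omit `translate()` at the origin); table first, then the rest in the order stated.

table();
translate([276, -614, 0]) stool();
translate([276, 1180, 0]) stool();
translate([-636, 283, 0]) stool();
translate([1188, 283, 0]) stool();
translate([245, 205, 684]) chair();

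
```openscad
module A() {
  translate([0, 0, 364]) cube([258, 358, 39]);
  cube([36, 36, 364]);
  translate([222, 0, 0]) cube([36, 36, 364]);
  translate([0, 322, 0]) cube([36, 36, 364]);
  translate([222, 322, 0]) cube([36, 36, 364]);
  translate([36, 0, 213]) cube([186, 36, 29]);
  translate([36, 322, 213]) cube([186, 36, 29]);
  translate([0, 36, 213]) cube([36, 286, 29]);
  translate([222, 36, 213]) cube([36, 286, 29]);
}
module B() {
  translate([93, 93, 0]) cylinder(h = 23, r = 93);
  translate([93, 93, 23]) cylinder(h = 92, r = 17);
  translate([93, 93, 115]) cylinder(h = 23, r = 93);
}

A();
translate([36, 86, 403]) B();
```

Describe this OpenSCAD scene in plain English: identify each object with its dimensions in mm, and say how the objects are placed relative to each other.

A is a four-legged stool. The seat is a 258×358×39 mm slab whose top surface is at z = 403 mm; four square legs, each 36×36 mm in cross-section, run from the floor (z = 0) to the underside of the seat, each flush with a corner of the seat. Four stretchers, 36 mm wide and 29 mm tall, connect adjacent legs with their undersides at z = 213 mm, each running between the inner faces of the legs it joins and aligned with the legs' outer faces on the other axis.

B is a spool: two coaxial disc flanges of radius 93 mm and thickness 23 mm, joined by a core cylinder of radius 17 mm and height 92 mm. The lower flange rests on z = 0 and the three cylinders share a vertical axis.

The spool is on top of the stool, centred.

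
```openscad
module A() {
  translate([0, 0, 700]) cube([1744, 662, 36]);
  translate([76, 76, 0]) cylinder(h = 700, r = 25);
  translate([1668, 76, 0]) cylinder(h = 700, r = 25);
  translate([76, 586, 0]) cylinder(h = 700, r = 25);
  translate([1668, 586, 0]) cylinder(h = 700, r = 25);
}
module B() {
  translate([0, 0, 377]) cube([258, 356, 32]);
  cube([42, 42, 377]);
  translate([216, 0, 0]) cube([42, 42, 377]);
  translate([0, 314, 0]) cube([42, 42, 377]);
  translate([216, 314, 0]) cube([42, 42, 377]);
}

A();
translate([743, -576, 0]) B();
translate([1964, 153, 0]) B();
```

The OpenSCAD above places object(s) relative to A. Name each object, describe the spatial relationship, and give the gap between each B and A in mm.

A is a table. B is a stool. Two stools sit around the table at the −y, +x sides. The gap between each stool and the table is 220 mm.

Each stool's nearest face is 220 mm from the table's bounding box.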